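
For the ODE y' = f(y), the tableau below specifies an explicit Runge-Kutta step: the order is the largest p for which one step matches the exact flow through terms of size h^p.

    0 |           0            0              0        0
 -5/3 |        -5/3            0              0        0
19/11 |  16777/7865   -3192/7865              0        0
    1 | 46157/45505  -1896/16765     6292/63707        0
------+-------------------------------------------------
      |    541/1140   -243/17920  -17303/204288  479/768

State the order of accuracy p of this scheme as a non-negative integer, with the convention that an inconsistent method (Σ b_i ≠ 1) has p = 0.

b = (541/1140, -243/17920, -17303/204288, 479/768)
c = (0, -5/3, 19/11, 1)
Ac = (0, 0, 1064/1573, 172/479)
Σ b_i: 541/1140·1 + (-243/17920)·1 + (-17303/204288)·1 + 479/768·1 = 1 ✓
b·c: (-243/17920)·(-5/3) + (-17303/204288)·19/11 + 479/768·1 = 1/2 ✓
b·c²: (-243/17920)·25/9 + (-17303/204288)·361/121 + 479/768·1 = 1/3 ✓
b·Ac: (-17303/204288)·1064/1573 + 479/768·172/479 = 1/6 ✓
b·c³: (-243/17920)·(-125/27) + (-17303/204288)·6859/1331 + 479/768·1 = 1/4 ✓
b·(c∘Ac): (-17303/204288)·20216/17303 + 479/768·172/479 = 1/8 ✓
b·Ac²: (-17303/204288)·(-5320/4719) + 479/768·(-28/1437) = 1/12 ✓
b·A²c: 479/768·32/479 = 1/24 ✓; 4 stages ⇒ order 4.

4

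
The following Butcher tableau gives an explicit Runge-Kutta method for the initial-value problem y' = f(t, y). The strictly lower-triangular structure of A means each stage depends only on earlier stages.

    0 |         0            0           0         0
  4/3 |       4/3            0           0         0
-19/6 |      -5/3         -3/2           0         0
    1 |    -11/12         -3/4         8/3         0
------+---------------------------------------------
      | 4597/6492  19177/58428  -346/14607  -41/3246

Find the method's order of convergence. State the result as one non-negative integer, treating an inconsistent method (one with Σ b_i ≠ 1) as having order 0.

b = (4597/6492, 19177/58428, -346/14607, -41/3246)
c = (0, 4/3, -19/6, 1)
Ac = (0, 0, -2, -85/9)
Σ b_i: 4597/6492·1 + 19177/58428·1 + (-346/14607)·1 + (-41/3246)·1 = 1 ✓
b·c: 19177/58428·4/3 + (-346/14607)·(-19/6) + (-41/3246)·1 = 1/2 ✓
b·c²: 19177/58428·16/9 + (-346/14607)·361/36 + (-41/3246)·1 = 1/3 ✓
b·Ac: (-346/14607)·(-2) + (-41/3246)·(-85/9) = 1/6 ✓
b·c³: 19177/58428·64/27 + (-346/14607)·(-6859/216) + (-41/3246)·1 = 88667/58428 ≠ 1/4 ⇒ order 3.
b·(c∘Ac): (-346/14607)·19/3 + (-41/3246)·(-85/9) = -2693/87642 ≠ 1/8
b·Ac²: (-346/14607)·(-8/3) + (-41/3246)·686/27 = -1255/4869 ≠ 1/12
b·A²c: (-41/3246)·(-16/3) = 328/4869 ≠ 1/24

3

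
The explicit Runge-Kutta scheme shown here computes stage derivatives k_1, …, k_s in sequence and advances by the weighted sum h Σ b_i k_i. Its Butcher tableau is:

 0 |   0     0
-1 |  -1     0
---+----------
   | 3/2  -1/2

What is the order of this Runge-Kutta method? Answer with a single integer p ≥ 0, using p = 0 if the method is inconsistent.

2

b = (3/2, -1/2)
c = (0, -1)
Σ b_i: 3/2·1 + (-1/2)·1 = 1 ✓
b·c: (-1/2)·(-1) = 1/2 ✓; 2 stages ⇒ order 2.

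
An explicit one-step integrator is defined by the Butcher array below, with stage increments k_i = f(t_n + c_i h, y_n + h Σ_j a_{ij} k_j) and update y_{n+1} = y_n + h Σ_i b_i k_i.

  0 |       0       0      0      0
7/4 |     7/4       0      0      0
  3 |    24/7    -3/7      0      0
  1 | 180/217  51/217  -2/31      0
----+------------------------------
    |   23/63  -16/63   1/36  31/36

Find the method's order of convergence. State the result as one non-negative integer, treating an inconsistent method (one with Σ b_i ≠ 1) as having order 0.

4

b = (23/63, -16/63, 1/36, 31/36)
c = (0, 7/4, 3, 1)
Ac = (0, 0, -3/4, 27/124)
Σ b_i: 23/63·1 + (-16/63)·1 + 1/36·1 + 31/36·1 = 1 ✓
b·c: (-16/63)·7/4 + 1/36·3 + 31/36·1 = 1/2 ✓
b·c²: (-16/63)·49/16 + 1/36·9 + 31/36·1 = 1/3 ✓
b·Ac: 1/36·(-3/4) + 31/36·27/124 = 1/6 ✓
b·c³: (-16/63)·343/64 + 1/36·27 + 31/36·1 = 1/4 ✓
b·(c∘Ac): 1/36·(-9/4) + 31/36·27/124 = 1/8 ✓
b·Ac²: 1/36·(-21/16) + 31/36·69/496 = 1/12 ✓
b·A²c: 31/36·3/62 = 1/24 ✓; 4 stages ⇒ order 4.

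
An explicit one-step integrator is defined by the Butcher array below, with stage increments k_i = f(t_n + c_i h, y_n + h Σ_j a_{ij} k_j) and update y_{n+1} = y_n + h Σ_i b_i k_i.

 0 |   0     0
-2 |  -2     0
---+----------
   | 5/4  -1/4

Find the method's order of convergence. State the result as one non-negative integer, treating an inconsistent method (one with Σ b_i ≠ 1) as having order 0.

2

b = (5/4, -1/4)
c = (0, -2)
Σ b_i: 5/4·1 + (-1/4)·1 = 1 ✓
b·c: (-1/4)·(-2) = 1/2 ✓; 2 stages ⇒ order 2.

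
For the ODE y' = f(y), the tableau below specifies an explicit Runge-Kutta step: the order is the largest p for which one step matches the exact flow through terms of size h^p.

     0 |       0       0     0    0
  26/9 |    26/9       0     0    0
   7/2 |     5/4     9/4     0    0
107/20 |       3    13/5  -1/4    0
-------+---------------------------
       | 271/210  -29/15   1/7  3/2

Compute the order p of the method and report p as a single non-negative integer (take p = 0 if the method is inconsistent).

b = (271/210, -29/15, 1/7, 3/2)
c = (0, 26/9, 7/2, 107/20)
Ac = (0, 0, 13/2, 2389/360)
Σ b_i: 271/210·1 + (-29/15)·1 + 1/7·1 + 3/2·1 = 1 ✓
b·c: (-29/15)·26/9 + 1/7·7/2 + 3/2·107/20 = 635/216 ≠ 1/2 ⇒ order 1.

1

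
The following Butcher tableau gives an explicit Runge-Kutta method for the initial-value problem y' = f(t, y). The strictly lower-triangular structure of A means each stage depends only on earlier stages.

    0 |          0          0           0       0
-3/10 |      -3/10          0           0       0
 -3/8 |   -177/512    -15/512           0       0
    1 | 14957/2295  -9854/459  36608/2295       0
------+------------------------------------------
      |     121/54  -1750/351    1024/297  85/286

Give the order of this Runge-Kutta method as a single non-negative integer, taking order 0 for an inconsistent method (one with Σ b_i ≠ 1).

b = (121/54, -1750/351, 1024/297, 85/286)
c = (0, -3/10, -3/8, 1)
Ac = (0, 0, 9/1024, 39/85)
Σ b_i: 121/54·1 + (-1750/351)·1 + 1024/297·1 + 85/286·1 = 1 ✓
b·c: (-1750/351)·(-3/10) + 1024/297·(-3/8) + 85/286·1 = 1/2 ✓
b·c²: (-1750/351)·9/100 + 1024/297·9/64 + 85/286·1 = 1/3 ✓
b·Ac: 1024/297·9/1024 + 85/286·39/85 = 1/6 ✓
b·c³: (-1750/351)·(-27/1000) + 1024/297·(-27/512) + 85/286·1 = 1/4 ✓
b·(c∘Ac): 1024/297·(-27/8192) + 85/286·39/85 = 1/8 ✓
b·Ac²: 1024/297·(-27/10240) + 85/286·793/2550 = 1/12 ✓
b·A²c: 85/286·143/1020 = 1/24 ✓; 4 stages ⇒ order 4.

4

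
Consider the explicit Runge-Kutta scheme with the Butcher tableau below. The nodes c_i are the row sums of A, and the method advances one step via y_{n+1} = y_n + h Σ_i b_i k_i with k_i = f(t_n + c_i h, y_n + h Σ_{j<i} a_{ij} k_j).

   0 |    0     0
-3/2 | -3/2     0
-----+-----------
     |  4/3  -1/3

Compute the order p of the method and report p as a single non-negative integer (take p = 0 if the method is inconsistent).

b = (4/3, -1/3)
c = (0, -3/2)
Σ b_i: 4/3·1 + (-1/3)·1 = 1 ✓
b·c: (-1/3)·(-3/2) = 1/2 ✓; 2 stages ⇒ order 2.

2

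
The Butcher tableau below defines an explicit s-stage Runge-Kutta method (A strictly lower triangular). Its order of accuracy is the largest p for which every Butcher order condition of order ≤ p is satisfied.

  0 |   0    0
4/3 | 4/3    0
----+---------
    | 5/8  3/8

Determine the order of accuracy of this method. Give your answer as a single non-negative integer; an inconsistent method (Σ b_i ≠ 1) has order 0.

b = (5/8, 3/8)
c = (0, 4/3)
Σ b_i: 5/8·1 + 3/8·1 = 1 ✓
b·c: 3/8·4/3 = 1/2 ✓; 2 stages ⇒ order 2.

2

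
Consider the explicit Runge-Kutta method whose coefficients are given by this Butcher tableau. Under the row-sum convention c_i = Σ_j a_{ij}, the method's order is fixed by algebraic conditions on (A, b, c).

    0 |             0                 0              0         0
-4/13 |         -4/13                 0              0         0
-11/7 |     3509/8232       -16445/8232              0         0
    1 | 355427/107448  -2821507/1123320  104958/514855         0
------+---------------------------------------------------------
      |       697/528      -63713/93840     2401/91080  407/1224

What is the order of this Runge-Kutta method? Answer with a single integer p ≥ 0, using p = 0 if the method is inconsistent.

4

b = (697/528, -63713/93840, 2401/91080, 407/1224)
c = (0, -4/13, -11/7, 1)
Ac = (0, 0, 1265/2058, 1105/2442)
Σ b_i: 697/528·1 + (-63713/93840)·1 + 2401/91080·1 + 407/1224·1 = 1 ✓
b·c: (-63713/93840)·(-4/13) + 2401/91080·(-11/7) + 407/1224·1 = 1/2 ✓
b·c²: (-63713/93840)·16/169 + 2401/91080·121/49 + 407/1224·1 = 1/3 ✓
b·Ac: 2401/91080·1265/2058 + 407/1224·1105/2442 = 1/6 ✓
b·c³: (-63713/93840)·(-64/2197) + 2401/91080·(-1331/343) + 407/1224·1 = 1/4 ✓
b·(c∘Ac): 2401/91080·(-13915/14406) + 407/1224·1105/2442 = 1/8 ✓
b·Ac²: 2401/91080·(-2530/13377) + 407/1224·4216/15873 = 1/12 ✓
b·A²c: 407/1224·51/407 = 1/24 ✓; 4 stages ⇒ order 4.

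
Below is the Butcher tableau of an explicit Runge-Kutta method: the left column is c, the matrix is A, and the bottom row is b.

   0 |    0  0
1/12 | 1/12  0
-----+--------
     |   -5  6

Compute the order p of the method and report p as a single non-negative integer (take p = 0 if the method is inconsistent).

2

b = (-5, 6)
c = (0, 1/12)
Σ b_i: (-5)·1 + 6·1 = 1 ✓
b·c: 6·1/12 = 1/2 ✓; 2 stages ⇒ order 2.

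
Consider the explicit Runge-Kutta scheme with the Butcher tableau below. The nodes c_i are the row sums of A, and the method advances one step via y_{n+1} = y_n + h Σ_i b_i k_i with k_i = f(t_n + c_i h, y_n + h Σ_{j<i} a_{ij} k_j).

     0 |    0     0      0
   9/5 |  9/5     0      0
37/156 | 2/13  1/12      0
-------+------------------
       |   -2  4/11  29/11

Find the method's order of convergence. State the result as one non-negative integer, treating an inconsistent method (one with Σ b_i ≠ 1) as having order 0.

b = (-2, 4/11, 29/11)
c = (0, 9/5, 37/156)
Ac = (0, 0, 3/20)
Σ b_i: (-2)·1 + 4/11·1 + 29/11·1 = 1 ✓
b·c: 4/11·9/5 + 29/11·37/156 = 10981/8580 ≠ 1/2 ⇒ order 1.

1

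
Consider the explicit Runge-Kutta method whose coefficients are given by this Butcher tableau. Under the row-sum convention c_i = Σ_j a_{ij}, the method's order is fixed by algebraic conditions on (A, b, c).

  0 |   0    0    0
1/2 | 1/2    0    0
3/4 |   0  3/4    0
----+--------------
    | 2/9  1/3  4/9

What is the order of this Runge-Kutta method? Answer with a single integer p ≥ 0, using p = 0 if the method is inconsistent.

b = (2/9, 1/3, 4/9)
c = (0, 1/2, 3/4)
Ac = (0, 0, 3/8)
Σ b_i: 2/9·1 + 1/3·1 + 4/9·1 = 1 ✓
b·c: 1/3·1/2 + 4/9·3/4 = 1/2 ✓
b·c²: 1/3·1/4 + 4/9·9/16 = 1/3 ✓
b·Ac: 4/9·3/8 = 1/6 ✓; 3 stages ⇒ order 3.

3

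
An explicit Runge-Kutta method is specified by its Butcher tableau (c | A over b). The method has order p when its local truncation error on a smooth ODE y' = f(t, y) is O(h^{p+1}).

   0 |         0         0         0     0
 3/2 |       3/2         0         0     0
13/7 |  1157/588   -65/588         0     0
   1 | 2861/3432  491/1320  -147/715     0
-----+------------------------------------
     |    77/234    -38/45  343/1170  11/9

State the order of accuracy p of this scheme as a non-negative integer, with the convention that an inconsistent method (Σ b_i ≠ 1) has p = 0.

4

b = (77/234, -38/45, 343/1170, 11/9)
c = (0, 3/2, 13/7, 1)
Ac = (0, 0, -65/392, 31/176)
Σ b_i: 77/234·1 + (-38/45)·1 + 343/1170·1 + 11/9·1 = 1 ✓
b·c: (-38/45)·3/2 + 343/1170·13/7 + 11/9·1 = 1/2 ✓
b·c²: (-38/45)·9/4 + 343/1170·169/49 + 11/9·1 = 1/3 ✓
b·Ac: 343/1170·(-65/392) + 11/9·31/176 = 1/6 ✓
b·c³: (-38/45)·27/8 + 343/1170·2197/343 + 11/9·1 = 1/4 ✓
b·(c∘Ac): 343/1170·(-845/2744) + 11/9·31/176 = 1/8 ✓
b·Ac²: 343/1170·(-195/784) + 11/9·45/352 = 1/12 ✓
b·A²c: 11/9·3/88 = 1/24 ✓; 4 stages ⇒ order 4.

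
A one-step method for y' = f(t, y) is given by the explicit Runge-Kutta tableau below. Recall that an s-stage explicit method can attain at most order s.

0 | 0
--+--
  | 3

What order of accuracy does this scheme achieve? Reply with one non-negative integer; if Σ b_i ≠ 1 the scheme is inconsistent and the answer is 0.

b = (3)
c = (0)
Σ b_i: 3·1 = 3 ≠ 1 ⇒ order 0.

0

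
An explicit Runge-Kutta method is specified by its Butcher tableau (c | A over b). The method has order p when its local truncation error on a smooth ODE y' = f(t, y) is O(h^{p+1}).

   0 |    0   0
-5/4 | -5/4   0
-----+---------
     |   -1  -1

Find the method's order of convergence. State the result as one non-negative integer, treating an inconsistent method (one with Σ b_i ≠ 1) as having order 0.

b = (-1, -1)
c = (0, -5/4)
Σ b_i: (-1)·1 + (-1)·1 = -2 ≠ 1 ⇒ order 0.

0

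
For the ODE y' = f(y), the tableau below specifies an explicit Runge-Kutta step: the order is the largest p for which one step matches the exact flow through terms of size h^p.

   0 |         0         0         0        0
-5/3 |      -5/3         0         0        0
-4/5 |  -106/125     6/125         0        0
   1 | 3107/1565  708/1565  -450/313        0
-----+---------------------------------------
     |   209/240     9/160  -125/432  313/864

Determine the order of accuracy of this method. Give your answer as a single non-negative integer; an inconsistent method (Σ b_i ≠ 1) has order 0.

4

b = (209/240, 9/160, -125/432, 313/864)
c = (0, -5/3, -4/5, 1)
Ac = (0, 0, -2/25, 124/313)
Σ b_i: 209/240·1 + 9/160·1 + (-125/432)·1 + 313/864·1 = 1 ✓
b·c: 9/160·(-5/3) + (-125/432)·(-4/5) + 313/864·1 = 1/2 ✓
b·c²: 9/160·25/9 + (-125/432)·16/25 + 313/864·1 = 1/3 ✓
b·Ac: (-125/432)·(-2/25) + 313/864·124/313 = 1/6 ✓
b·c³: 9/160·(-125/27) + (-125/432)·(-64/125) + 313/864·1 = 1/4 ✓
b·(c∘Ac): (-125/432)·8/125 + 313/864·124/313 = 1/8 ✓
b·Ac²: (-125/432)·2/15 + 313/864·316/939 = 1/12 ✓
b·A²c: 313/864·36/313 = 1/24 ✓; 4 stages ⇒ order 4.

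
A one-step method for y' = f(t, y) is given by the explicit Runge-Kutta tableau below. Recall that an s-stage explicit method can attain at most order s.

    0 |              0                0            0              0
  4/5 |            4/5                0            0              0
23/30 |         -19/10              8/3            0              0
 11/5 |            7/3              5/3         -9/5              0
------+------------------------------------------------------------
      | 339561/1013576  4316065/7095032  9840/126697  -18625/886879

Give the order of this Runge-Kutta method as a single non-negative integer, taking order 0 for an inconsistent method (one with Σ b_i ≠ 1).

3

b = (339561/1013576, 4316065/7095032, 9840/126697, -18625/886879)
c = (0, 4/5, 23/30, 11/5)
Ac = (0, 0, 32/15, -7/150)
Σ b_i: 339561/1013576·1 + 4316065/7095032·1 + 9840/126697·1 + (-18625/886879)·1 = 1 ✓
b·c: 4316065/7095032·4/5 + 9840/126697·23/30 + (-18625/886879)·11/5 = 1/2 ✓
b·c²: 4316065/7095032·16/25 + 9840/126697·529/900 + (-18625/886879)·121/25 = 1/3 ✓
b·Ac: 9840/126697·32/15 + (-18625/886879)·(-7/150) = 1/6 ✓
b·c³: 4316065/7095032·64/125 + 9840/126697·12167/27000 + (-18625/886879)·1331/125 = 3501917/28506825 ≠ 1/4 ⇒ order 3.
b·(c∘Ac): 9840/126697·368/225 + (-18625/886879)·(-77/750) = 491011/3800910 ≠ 1/8
b·Ac²: 9840/126697·128/75 + (-18625/886879)·13/1500 = 7043627/53212740 ≠ 1/12
b·A²c: (-18625/886879)·(-96/25) = 71520/886879 ≠ 1/24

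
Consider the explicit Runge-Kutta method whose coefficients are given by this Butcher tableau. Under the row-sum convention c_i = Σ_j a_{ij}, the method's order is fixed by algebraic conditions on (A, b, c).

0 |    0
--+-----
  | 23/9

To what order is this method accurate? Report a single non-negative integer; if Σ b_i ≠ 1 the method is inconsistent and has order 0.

0

b = (23/9)
c = (0)
Σ b_i: 23/9·1 = 23/9 ≠ 1 ⇒ order 0.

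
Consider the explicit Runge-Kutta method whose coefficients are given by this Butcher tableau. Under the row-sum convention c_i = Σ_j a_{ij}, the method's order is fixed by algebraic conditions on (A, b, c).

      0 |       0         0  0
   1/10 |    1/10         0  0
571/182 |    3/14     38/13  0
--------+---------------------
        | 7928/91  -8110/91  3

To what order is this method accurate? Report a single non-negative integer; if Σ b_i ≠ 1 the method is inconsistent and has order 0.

b = (7928/91, -8110/91, 3)
c = (0, 1/10, 571/182)
Ac = (0, 0, 19/65)
Σ b_i: 7928/91·1 + (-8110/91)·1 + 3·1 = 1 ✓
b·c: (-8110/91)·1/10 + 3·571/182 = 1/2 ✓
b·c²: (-8110/91)·1/100 + 3·326041/33124 = 4743013/165620 ≠ 1/3 ⇒ order 2.
b·Ac: 3·19/65 = 57/65 ≠ 1/6

2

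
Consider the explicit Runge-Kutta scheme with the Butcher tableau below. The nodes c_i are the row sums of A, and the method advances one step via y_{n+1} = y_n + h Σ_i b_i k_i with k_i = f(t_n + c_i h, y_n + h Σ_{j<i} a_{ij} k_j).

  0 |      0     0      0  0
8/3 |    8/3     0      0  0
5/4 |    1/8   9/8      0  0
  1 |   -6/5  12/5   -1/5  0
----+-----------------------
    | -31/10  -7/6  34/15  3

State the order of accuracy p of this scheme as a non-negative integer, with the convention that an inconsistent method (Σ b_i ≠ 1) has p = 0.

b = (-31/10, -7/6, 34/15, 3)
c = (0, 8/3, 5/4, 1)
Ac = (0, 0, 3, 123/20)
Σ b_i: (-31/10)·1 + (-7/6)·1 + 34/15·1 + 3·1 = 1 ✓
b·c: (-7/6)·8/3 + 34/15·5/4 + 3·1 = 49/18 ≠ 1/2 ⇒ order 1.

1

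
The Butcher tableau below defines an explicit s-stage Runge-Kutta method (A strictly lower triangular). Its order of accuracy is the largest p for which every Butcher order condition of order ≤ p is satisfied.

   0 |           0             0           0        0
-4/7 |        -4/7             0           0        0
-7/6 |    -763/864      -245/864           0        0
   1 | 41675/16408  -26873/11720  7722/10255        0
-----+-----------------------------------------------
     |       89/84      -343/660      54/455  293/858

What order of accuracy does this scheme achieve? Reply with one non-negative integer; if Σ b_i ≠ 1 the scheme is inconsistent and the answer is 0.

b = (89/84, -343/660, 54/455, 293/858)
c = (0, -4/7, -7/6, 1)
Ac = (0, 0, 35/216, 253/586)
Σ b_i: 89/84·1 + (-343/660)·1 + 54/455·1 + 293/858·1 = 1 ✓
b·c: (-343/660)·(-4/7) + 54/455·(-7/6) + 293/858·1 = 1/2 ✓
b·c²: (-343/660)·16/49 + 54/455·49/36 + 293/858·1 = 1/3 ✓
b·Ac: 54/455·35/216 + 293/858·253/586 = 1/6 ✓
b·c³: (-343/660)·(-64/343) + 54/455·(-343/216) + 293/858·1 = 1/4 ✓
b·(c∘Ac): 54/455·(-245/1296) + 293/858·253/586 = 1/8 ✓
b·Ac²: 54/455·(-5/54) + 293/858·1133/4102 = 1/12 ✓
b·A²c: 293/858·143/1172 = 1/24 ✓; 4 stages ⇒ order 4.

4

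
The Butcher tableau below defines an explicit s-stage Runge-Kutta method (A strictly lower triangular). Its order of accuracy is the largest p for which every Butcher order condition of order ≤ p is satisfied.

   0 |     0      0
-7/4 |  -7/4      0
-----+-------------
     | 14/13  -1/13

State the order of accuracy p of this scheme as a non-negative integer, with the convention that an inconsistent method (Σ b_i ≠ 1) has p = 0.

1

b = (14/13, -1/13)
c = (0, -7/4)
Σ b_i: 14/13·1 + (-1/13)·1 = 1 ✓
b·c: (-1/13)·(-7/4) = 7/52 ≠ 1/2 ⇒ order 1.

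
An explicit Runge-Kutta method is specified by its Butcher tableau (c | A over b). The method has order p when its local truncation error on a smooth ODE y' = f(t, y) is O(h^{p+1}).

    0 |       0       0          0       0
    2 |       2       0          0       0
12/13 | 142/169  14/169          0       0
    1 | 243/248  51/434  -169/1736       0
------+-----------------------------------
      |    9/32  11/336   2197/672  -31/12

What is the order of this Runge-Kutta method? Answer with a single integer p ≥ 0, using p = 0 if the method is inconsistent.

4

b = (9/32, 11/336, 2197/672, -31/12)
c = (0, 2, 12/13, 1)
Ac = (0, 0, 28/169, 9/62)
Σ b_i: 9/32·1 + 11/336·1 + 2197/672·1 + (-31/12)·1 = 1 ✓
b·c: 11/336·2 + 2197/672·12/13 + (-31/12)·1 = 1/2 ✓
b·c²: 11/336·4 + 2197/672·144/169 + (-31/12)·1 = 1/3 ✓
b·Ac: 2197/672·28/169 + (-31/12)·9/62 = 1/6 ✓
b·c³: 11/336·8 + 2197/672·1728/2197 + (-31/12)·1 = 1/4 ✓
b·(c∘Ac): 2197/672·336/2197 + (-31/12)·9/62 = 1/8 ✓
b·Ac²: 2197/672·56/169 + (-31/12)·12/31 = 1/12 ✓
b·A²c: (-31/12)·(-1/62) = 1/24 ✓; 4 stages ⇒ order 4.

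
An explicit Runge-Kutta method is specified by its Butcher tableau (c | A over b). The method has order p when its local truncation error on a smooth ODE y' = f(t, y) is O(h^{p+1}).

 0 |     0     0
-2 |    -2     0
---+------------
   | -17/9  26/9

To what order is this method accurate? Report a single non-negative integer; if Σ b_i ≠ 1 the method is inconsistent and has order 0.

b = (-17/9, 26/9)
c = (0, -2)
Σ b_i: (-17/9)·1 + 26/9·1 = 1 ✓
b·c: 26/9·(-2) = -52/9 ≠ 1/2 ⇒ order 1.

1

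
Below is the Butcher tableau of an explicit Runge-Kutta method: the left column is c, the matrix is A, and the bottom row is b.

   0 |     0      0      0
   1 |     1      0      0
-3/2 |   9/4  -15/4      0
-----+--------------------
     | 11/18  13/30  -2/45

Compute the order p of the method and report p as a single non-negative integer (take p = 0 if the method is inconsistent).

3

b = (11/18, 13/30, -2/45)
c = (0, 1, -3/2)
Ac = (0, 0, -15/4)
Σ b_i: 11/18·1 + 13/30·1 + (-2/45)·1 = 1 ✓
b·c: 13/30·1 + (-2/45)·(-3/2) = 1/2 ✓
b·c²: 13/30·1 + (-2/45)·9/4 = 1/3 ✓
b·Ac: (-2/45)·(-15/4) = 1/6 ✓; 3 stages ⇒ order 3.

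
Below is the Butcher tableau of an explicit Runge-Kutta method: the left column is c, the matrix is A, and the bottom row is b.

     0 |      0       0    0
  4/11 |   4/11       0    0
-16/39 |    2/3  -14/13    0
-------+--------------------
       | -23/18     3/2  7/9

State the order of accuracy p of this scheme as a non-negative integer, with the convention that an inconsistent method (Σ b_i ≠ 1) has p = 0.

b = (-23/18, 3/2, 7/9)
c = (0, 4/11, -16/39)
Ac = (0, 0, -56/143)
Σ b_i: (-23/18)·1 + 3/2·1 + 7/9·1 = 1 ✓
b·c: 3/2·4/11 + 7/9·(-16/39) = 874/3861 ≠ 1/2 ⇒ order 1.

1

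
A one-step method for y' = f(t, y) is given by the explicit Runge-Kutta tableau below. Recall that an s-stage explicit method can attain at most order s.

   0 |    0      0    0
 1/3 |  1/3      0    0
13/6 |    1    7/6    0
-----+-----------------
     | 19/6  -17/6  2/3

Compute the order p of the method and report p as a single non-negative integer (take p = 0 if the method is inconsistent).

b = (19/6, -17/6, 2/3)
c = (0, 1/3, 13/6)
Ac = (0, 0, 7/18)
Σ b_i: 19/6·1 + (-17/6)·1 + 2/3·1 = 1 ✓
b·c: (-17/6)·1/3 + 2/3·13/6 = 1/2 ✓
b·c²: (-17/6)·1/9 + 2/3·169/36 = 76/27 ≠ 1/3 ⇒ order 2.
b·Ac: 2/3·7/18 = 7/27 ≠ 1/6

2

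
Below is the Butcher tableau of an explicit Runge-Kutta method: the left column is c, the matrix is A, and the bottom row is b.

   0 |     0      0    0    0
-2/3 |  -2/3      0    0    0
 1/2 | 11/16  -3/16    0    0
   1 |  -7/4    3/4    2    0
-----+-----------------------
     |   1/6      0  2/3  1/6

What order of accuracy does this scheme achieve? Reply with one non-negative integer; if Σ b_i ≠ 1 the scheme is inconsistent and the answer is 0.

4

b = (1/6, 0, 2/3, 1/6)
c = (0, -2/3, 1/2, 1)
Ac = (0, 0, 1/8, 1/2)
Σ b_i: 1/6·1 + 2/3·1 + 1/6·1 = 1 ✓
b·c: 2/3·1/2 + 1/6·1 = 1/2 ✓
b·c²: 2/3·1/4 + 1/6·1 = 1/3 ✓
b·Ac: 2/3·1/8 + 1/6·1/2 = 1/6 ✓
b·c³: 2/3·1/8 + 1/6·1 = 1/4 ✓
b·(c∘Ac): 2/3·1/16 + 1/6·1/2 = 1/8 ✓
b·Ac²: 2/3·(-1/12) + 1/6·5/6 = 1/12 ✓
b·A²c: 1/6·1/4 = 1/24 ✓; 4 stages ⇒ order 4.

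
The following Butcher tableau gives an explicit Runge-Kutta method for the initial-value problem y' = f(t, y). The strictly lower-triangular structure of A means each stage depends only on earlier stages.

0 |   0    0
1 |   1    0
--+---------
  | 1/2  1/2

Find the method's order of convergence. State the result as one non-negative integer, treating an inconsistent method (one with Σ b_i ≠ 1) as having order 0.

2

b = (1/2, 1/2)
c = (0, 1)
Σ b_i: 1/2·1 + 1/2·1 = 1 ✓
b·c: 1/2·1 = 1/2 ✓; 2 stages ⇒ order 2.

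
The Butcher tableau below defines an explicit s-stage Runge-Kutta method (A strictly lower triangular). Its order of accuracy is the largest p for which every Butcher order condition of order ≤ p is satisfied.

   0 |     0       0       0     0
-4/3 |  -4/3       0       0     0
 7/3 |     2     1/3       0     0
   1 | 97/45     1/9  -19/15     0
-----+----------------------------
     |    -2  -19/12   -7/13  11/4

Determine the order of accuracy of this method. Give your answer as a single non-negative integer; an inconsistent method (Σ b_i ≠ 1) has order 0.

0

b = (-2, -19/12, -7/13, 11/4)
c = (0, -4/3, 7/3, 1)
Ac = (0, 0, -4/9, -419/135)
Σ b_i: (-2)·1 + (-19/12)·1 + (-7/13)·1 + 11/4·1 = -107/78 ≠ 1 ⇒ order 0.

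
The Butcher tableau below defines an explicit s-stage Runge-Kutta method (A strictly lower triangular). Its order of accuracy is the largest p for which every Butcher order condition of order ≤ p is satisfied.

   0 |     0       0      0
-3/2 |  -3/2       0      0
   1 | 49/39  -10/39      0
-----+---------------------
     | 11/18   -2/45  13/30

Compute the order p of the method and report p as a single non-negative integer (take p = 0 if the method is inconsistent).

b = (11/18, -2/45, 13/30)
c = (0, -3/2, 1)
Ac = (0, 0, 5/13)
Σ b_i: 11/18·1 + (-2/45)·1 + 13/30·1 = 1 ✓
b·c: (-2/45)·(-3/2) + 13/30·1 = 1/2 ✓
b·c²: (-2/45)·9/4 + 13/30·1 = 1/3 ✓
b·Ac: 13/30·5/13 = 1/6 ✓; 3 stages ⇒ order 3.

3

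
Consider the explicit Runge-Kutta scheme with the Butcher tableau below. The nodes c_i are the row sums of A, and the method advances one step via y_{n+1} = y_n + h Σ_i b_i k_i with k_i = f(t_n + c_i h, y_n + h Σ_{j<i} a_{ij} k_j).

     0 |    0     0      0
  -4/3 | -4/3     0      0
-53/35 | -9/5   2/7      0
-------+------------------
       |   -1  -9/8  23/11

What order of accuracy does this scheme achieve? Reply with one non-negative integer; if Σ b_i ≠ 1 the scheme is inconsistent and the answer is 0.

0

b = (-1, -9/8, 23/11)
c = (0, -4/3, -53/35)
Ac = (0, 0, -8/21)
Σ b_i: (-1)·1 + (-9/8)·1 + 23/11·1 = -3/88 ≠ 1 ⇒ order 0.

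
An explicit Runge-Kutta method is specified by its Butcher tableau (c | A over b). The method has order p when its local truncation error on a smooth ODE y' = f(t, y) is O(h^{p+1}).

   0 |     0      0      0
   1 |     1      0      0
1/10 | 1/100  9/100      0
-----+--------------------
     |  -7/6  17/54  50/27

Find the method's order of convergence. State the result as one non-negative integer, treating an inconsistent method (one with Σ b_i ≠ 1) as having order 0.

b = (-7/6, 17/54, 50/27)
c = (0, 1, 1/10)
Ac = (0, 0, 9/100)
Σ b_i: (-7/6)·1 + 17/54·1 + 50/27·1 = 1 ✓
b·c: 17/54·1 + 50/27·1/10 = 1/2 ✓
b·c²: 17/54·1 + 50/27·1/100 = 1/3 ✓
b·Ac: 50/27·9/100 = 1/6 ✓; 3 stages ⇒ order 3.

3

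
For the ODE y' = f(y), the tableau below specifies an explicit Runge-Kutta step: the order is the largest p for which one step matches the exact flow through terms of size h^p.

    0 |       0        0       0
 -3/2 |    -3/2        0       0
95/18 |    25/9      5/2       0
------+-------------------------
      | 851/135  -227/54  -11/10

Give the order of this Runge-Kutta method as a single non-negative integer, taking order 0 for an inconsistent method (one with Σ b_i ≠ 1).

2

b = (851/135, -227/54, -11/10)
c = (0, -3/2, 95/18)
Ac = (0, 0, -15/4)
Σ b_i: 851/135·1 + (-227/54)·1 + (-11/10)·1 = 1 ✓
b·c: (-227/54)·(-3/2) + (-11/10)·95/18 = 1/2 ✓
b·c²: (-227/54)·9/4 + (-11/10)·9025/324 = -3248/81 ≠ 1/3 ⇒ order 2.
b·Ac: (-11/10)·(-15/4) = 33/8 ≠ 1/6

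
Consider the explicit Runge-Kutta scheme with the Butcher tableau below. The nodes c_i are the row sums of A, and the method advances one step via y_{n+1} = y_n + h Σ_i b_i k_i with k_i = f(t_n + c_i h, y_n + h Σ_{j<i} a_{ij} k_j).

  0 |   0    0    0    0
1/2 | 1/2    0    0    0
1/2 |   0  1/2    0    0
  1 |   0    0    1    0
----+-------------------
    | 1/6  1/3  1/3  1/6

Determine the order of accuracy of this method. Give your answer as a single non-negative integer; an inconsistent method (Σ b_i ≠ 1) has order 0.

b = (1/6, 1/3, 1/3, 1/6)
c = (0, 1/2, 1/2, 1)
Ac = (0, 0, 1/4, 1/2)
Σ b_i: 1/6·1 + 1/3·1 + 1/3·1 + 1/6·1 = 1 ✓
b·c: 1/3·1/2 + 1/3·1/2 + 1/6·1 = 1/2 ✓
b·c²: 1/3·1/4 + 1/3·1/4 + 1/6·1 = 1/3 ✓
b·Ac: 1/3·1/4 + 1/6·1/2 = 1/6 ✓
b·c³: 1/3·1/8 + 1/3·1/8 + 1/6·1 = 1/4 ✓
b·(c∘Ac): 1/3·1/8 + 1/6·1/2 = 1/8 ✓
b·Ac²: 1/3·1/8 + 1/6·1/4 = 1/12 ✓
b·A²c: 1/6·1/4 = 1/24 ✓; 4 stages ⇒ order 4.

4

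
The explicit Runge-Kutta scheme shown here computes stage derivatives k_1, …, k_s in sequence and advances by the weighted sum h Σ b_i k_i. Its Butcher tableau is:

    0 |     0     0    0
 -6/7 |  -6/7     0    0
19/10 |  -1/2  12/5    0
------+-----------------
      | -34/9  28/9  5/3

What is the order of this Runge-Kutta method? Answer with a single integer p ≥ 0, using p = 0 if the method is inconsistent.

b = (-34/9, 28/9, 5/3)
c = (0, -6/7, 19/10)
Ac = (0, 0, -72/35)
Σ b_i: (-34/9)·1 + 28/9·1 + 5/3·1 = 1 ✓
b·c: 28/9·(-6/7) + 5/3·19/10 = 1/2 ✓
b·c²: 28/9·36/49 + 5/3·361/100 = 3487/420 ≠ 1/3 ⇒ order 2.
b·Ac: 5/3·(-72/35) = -24/7 ≠ 1/6

2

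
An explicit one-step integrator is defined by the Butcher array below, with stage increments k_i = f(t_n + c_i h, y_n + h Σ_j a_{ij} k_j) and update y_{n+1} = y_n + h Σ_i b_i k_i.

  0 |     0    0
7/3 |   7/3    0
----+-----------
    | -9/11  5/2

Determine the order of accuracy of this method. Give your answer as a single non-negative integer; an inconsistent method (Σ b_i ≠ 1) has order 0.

0

b = (-9/11, 5/2)
c = (0, 7/3)
Σ b_i: (-9/11)·1 + 5/2·1 = 37/22 ≠ 1 ⇒ order 0.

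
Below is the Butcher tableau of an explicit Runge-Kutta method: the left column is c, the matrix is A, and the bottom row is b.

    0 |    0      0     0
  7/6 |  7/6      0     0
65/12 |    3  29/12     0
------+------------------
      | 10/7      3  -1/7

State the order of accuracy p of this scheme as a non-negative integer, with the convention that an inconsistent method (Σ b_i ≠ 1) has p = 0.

0

b = (10/7, 3, -1/7)
c = (0, 7/6, 65/12)
Ac = (0, 0, 203/72)
Σ b_i: 10/7·1 + 3·1 + (-1/7)·1 = 30/7 ≠ 1 ⇒ order 0.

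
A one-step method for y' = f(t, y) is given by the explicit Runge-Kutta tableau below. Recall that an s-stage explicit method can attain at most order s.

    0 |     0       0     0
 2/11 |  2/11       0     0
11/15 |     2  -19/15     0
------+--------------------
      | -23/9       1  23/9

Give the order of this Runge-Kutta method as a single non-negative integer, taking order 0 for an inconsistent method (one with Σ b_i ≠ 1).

1

b = (-23/9, 1, 23/9)
c = (0, 2/11, 11/15)
Ac = (0, 0, -38/165)
Σ b_i: (-23/9)·1 + 1·1 + 23/9·1 = 1 ✓
b·c: 1·2/11 + 23/9·11/15 = 3053/1485 ≠ 1/2 ⇒ order 1.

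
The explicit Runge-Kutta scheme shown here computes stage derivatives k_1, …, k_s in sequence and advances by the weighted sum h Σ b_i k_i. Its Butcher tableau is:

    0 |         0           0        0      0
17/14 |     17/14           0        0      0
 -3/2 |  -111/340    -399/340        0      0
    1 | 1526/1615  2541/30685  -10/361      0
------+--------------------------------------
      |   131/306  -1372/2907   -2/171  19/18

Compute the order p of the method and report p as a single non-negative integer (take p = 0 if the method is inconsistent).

4

b = (131/306, -1372/2907, -2/171, 19/18)
c = (0, 17/14, -3/2, 1)
Ac = (0, 0, -57/40, 27/190)
Σ b_i: 131/306·1 + (-1372/2907)·1 + (-2/171)·1 + 19/18·1 = 1 ✓
b·c: (-1372/2907)·17/14 + (-2/171)·(-3/2) + 19/18·1 = 1/2 ✓
b·c²: (-1372/2907)·289/196 + (-2/171)·9/4 + 19/18·1 = 1/3 ✓
b·Ac: (-2/171)·(-57/40) + 19/18·27/190 = 1/6 ✓
b·c³: (-1372/2907)·4913/2744 + (-2/171)·(-27/8) + 19/18·1 = 1/4 ✓
b·(c∘Ac): (-2/171)·171/80 + 19/18·27/190 = 1/8 ✓
b·Ac²: (-2/171)·(-969/560) + 19/18·159/2660 = 1/12 ✓
b·A²c: 19/18·3/76 = 1/24 ✓; 4 stages ⇒ order 4.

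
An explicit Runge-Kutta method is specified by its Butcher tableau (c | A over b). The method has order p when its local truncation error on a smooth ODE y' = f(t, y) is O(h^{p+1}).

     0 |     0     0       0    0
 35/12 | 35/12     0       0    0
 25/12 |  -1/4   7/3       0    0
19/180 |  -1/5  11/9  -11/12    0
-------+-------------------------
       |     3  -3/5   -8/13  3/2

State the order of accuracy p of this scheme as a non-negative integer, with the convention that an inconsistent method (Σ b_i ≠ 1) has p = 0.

b = (3, -3/5, -8/13, 3/2)
c = (0, 35/12, 25/12, 19/180)
Ac = (0, 0, 245/36, 715/432)
Σ b_i: 3·1 + (-3/5)·1 + (-8/13)·1 + 3/2·1 = 427/130 ≠ 1 ⇒ order 0.

0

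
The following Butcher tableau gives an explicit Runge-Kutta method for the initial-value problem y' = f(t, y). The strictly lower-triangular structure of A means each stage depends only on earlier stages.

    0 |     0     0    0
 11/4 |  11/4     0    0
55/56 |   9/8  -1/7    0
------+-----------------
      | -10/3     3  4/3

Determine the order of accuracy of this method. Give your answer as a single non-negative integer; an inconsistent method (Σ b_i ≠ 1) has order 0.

b = (-10/3, 3, 4/3)
c = (0, 11/4, 55/56)
Ac = (0, 0, -11/28)
Σ b_i: (-10/3)·1 + 3·1 + 4/3·1 = 1 ✓
b·c: 3·11/4 + 4/3·55/56 = 803/84 ≠ 1/2 ⇒ order 1.

1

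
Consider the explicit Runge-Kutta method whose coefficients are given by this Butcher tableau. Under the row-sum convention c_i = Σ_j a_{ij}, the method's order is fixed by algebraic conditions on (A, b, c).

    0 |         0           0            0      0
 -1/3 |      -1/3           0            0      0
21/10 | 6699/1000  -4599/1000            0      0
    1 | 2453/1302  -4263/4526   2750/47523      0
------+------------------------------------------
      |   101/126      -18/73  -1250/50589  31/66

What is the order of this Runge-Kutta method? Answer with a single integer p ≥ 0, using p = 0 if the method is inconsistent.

4

b = (101/126, -18/73, -1250/50589, 31/66)
c = (0, -1/3, 21/10, 1)
Ac = (0, 0, 1533/1000, 27/62)
Σ b_i: 101/126·1 + (-18/73)·1 + (-1250/50589)·1 + 31/66·1 = 1 ✓
b·c: (-18/73)·(-1/3) + (-1250/50589)·21/10 + 31/66·1 = 1/2 ✓
b·c²: (-18/73)·1/9 + (-1250/50589)·441/100 + 31/66·1 = 1/3 ✓
b·Ac: (-1250/50589)·1533/1000 + 31/66·27/62 = 1/6 ✓
b·c³: (-18/73)·(-1/27) + (-1250/50589)·9261/1000 + 31/66·1 = 1/4 ✓
b·(c∘Ac): (-1250/50589)·32193/10000 + 31/66·27/62 = 1/8 ✓
b·Ac²: (-1250/50589)·(-511/1000) + 31/66·14/93 = 1/12 ✓
b·A²c: 31/66·11/124 = 1/24 ✓; 4 stages ⇒ order 4.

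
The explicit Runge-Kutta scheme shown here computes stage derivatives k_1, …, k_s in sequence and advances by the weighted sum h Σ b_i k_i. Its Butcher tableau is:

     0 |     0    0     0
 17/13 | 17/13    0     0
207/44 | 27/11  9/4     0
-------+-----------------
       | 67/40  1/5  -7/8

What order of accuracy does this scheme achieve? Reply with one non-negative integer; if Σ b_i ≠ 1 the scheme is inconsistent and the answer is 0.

1

b = (67/40, 1/5, -7/8)
c = (0, 17/13, 207/44)
Ac = (0, 0, 153/52)
Σ b_i: 67/40·1 + 1/5·1 + (-7/8)·1 = 1 ✓
b·c: 1/5·17/13 + (-7/8)·207/44 = -88201/22880 ≠ 1/2 ⇒ order 1.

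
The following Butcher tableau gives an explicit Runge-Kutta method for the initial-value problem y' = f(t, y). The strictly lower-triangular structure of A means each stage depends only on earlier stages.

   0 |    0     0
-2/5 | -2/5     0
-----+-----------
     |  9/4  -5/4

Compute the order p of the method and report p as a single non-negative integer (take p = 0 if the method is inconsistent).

2

b = (9/4, -5/4)
c = (0, -2/5)
Σ b_i: 9/4·1 + (-5/4)·1 = 1 ✓
b·c: (-5/4)·(-2/5) = 1/2 ✓; 2 stages ⇒ order 2.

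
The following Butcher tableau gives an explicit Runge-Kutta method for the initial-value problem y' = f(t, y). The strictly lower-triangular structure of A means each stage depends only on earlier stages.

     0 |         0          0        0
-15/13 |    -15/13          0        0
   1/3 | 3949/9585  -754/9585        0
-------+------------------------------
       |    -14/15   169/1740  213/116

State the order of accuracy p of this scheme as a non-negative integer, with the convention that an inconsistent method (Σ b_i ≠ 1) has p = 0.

b = (-14/15, 169/1740, 213/116)
c = (0, -15/13, 1/3)
Ac = (0, 0, 58/639)
Σ b_i: (-14/15)·1 + 169/1740·1 + 213/116·1 = 1 ✓
b·c: 169/1740·(-15/13) + 213/116·1/3 = 1/2 ✓
b·c²: 169/1740·225/169 + 213/116·1/9 = 1/3 ✓
b·Ac: 213/116·58/639 = 1/6 ✓; 3 stages ⇒ order 3.

3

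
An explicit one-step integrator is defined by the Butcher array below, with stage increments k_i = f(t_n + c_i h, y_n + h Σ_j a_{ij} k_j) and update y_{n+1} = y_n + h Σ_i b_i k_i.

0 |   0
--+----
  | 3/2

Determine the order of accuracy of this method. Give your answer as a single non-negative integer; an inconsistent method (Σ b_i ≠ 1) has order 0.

b = (3/2)
c = (0)
Σ b_i: 3/2·1 = 3/2 ≠ 1 ⇒ order 0.

0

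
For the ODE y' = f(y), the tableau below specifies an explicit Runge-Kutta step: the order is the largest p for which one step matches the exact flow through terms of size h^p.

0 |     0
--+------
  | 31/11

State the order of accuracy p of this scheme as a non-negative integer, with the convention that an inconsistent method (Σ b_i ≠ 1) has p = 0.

b = (31/11)
c = (0)
Σ b_i: 31/11·1 = 31/11 ≠ 1 ⇒ order 0.

0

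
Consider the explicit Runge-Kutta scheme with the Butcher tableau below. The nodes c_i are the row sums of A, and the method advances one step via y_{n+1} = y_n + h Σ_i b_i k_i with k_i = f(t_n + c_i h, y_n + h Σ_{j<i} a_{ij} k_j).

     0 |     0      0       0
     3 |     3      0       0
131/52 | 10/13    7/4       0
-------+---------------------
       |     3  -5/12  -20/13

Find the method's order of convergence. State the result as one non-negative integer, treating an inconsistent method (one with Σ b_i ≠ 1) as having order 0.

b = (3, -5/12, -20/13)
c = (0, 3, 131/52)
Ac = (0, 0, 21/4)
Σ b_i: 3·1 + (-5/12)·1 + (-20/13)·1 = 163/156 ≠ 1 ⇒ order 0.

0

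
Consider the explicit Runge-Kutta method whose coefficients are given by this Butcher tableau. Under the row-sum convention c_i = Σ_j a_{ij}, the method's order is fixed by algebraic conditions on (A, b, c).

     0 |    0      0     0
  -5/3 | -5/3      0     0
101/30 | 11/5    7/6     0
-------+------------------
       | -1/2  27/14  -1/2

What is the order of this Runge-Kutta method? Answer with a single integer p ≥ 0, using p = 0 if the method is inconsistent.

b = (-1/2, 27/14, -1/2)
c = (0, -5/3, 101/30)
Ac = (0, 0, -35/18)
Σ b_i: (-1/2)·1 + 27/14·1 + (-1/2)·1 = 13/14 ≠ 1 ⇒ order 0.

0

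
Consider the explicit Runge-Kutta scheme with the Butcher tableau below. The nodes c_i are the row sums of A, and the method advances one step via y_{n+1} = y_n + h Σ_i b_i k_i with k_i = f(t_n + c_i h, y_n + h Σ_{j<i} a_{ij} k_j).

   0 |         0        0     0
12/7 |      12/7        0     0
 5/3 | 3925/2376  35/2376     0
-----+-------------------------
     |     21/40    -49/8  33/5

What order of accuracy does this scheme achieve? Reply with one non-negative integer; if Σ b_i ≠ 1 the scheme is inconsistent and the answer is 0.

b = (21/40, -49/8, 33/5)
c = (0, 12/7, 5/3)
Ac = (0, 0, 5/198)
Σ b_i: 21/40·1 + (-49/8)·1 + 33/5·1 = 1 ✓
b·c: (-49/8)·12/7 + 33/5·5/3 = 1/2 ✓
b·c²: (-49/8)·144/49 + 33/5·25/9 = 1/3 ✓
b·Ac: 33/5·5/198 = 1/6 ✓; 3 stages ⇒ order 3.

3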